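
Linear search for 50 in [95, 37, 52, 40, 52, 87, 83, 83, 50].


i=0: 95!=50
i=1: 37!=50
i=2: 52!=50
i=3: 40!=50
i=4: 52!=50
i=5: 87!=50
i=6: 83!=50
i=7: 83!=50
i=8: 50==50 found!

Found at 8, 9 comps


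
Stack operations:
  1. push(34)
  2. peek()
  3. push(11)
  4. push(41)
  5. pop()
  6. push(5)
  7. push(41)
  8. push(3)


push(34) -> [34]
peek()->34
push(11) -> [34, 11]
push(41) -> [34, 11, 41]
pop()->41, [34, 11]
push(5) -> [34, 11, 5]
push(41) -> [34, 11, 5, 41]
push(3) -> [34, 11, 5, 41, 3]

Final stack: [34, 11, 5, 41, 3]


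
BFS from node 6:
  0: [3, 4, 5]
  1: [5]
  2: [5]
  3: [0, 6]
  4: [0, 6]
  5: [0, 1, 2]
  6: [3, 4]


Visit 6, enqueue [3, 4]
Visit 3, enqueue [0]
Visit 4, enqueue []
Visit 0, enqueue [5]
Visit 5, enqueue [1, 2]
Visit 1, enqueue []
Visit 2, enqueue []

BFS order: [6, 3, 4, 0, 5, 1, 2]


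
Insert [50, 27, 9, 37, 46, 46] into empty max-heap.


Insert 50: [50]
Insert 27: [50, 27]
Insert 9: [50, 27, 9]
Insert 37: [50, 37, 9, 27]
Insert 46: [50, 46, 9, 27, 37]
Insert 46: [50, 46, 46, 27, 37, 9]

Final heap: [50, 46, 46, 27, 37, 9]


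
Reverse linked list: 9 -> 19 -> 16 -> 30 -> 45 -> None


Step 1: curr=9, set curr.next=prev(None) | reversed so far: 9
Step 2: curr=19, set curr.next=prev(9) | reversed so far: 19 -> 9
Step 3: curr=16, set curr.next=prev(19) | reversed so far: 16 -> 19 -> 9
Step 4: curr=30, set curr.next=prev(16) | reversed so far: 30 -> 16 -> 19 -> 9
Step 5: curr=45, set curr.next=prev(30) | reversed so far: 45 -> 30 -> 16 -> 19 -> 9

45 -> 30 -> 16 -> 19 -> 9 -> None


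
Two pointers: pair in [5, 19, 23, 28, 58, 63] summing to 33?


lo=0(5)+hi=5(63)=68
lo=0(5)+hi=4(58)=63
lo=0(5)+hi=3(28)=33

Yes: 5+28=33


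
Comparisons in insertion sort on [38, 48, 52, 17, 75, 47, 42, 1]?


Algorithm: insertion sort
Input: [38, 48, 52, 17, 75, 47, 42, 1]
Sorted: [1, 17, 38, 42, 47, 48, 52, 75]

22


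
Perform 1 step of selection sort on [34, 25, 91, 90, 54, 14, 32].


Initial: [34, 25, 91, 90, 54, 14, 32]
Step 1: min=14 at 5
  Swap: [14, 25, 91, 90, 54, 34, 32]

After 1 step: [14, 25, 91, 90, 54, 34, 32]


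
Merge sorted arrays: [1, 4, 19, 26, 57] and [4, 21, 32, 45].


Take 1 from A
Take 4 from A
Take 4 from B
Take 19 from A
Take 21 from B
Take 26 from A
Take 32 from B
Take 45 from B

Merged: [1, 4, 4, 19, 21, 26, 32, 45, 57]


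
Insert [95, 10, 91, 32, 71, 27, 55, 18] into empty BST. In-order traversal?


Insert 95: root
Insert 10: L from 95
Insert 91: L from 95 -> R from 10
Insert 32: L from 95 -> R from 10 -> L from 91
Insert 71: L from 95 -> R from 10 -> L from 91 -> R from 32
Insert 27: L from 95 -> R from 10 -> L from 91 -> L from 32
Insert 55: L from 95 -> R from 10 -> L from 91 -> R from 32 -> L from 71
Insert 18: L from 95 -> R from 10 -> L from 91 -> L from 32 -> L from 27

In-order: [10, 18, 27, 32, 55, 71, 91, 95]


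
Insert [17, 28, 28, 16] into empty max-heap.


Insert 17: [17]
Insert 28: [28, 17]
Insert 28: [28, 17, 28]
Insert 16: [28, 17, 28, 16]

Final heap: [28, 17, 28, 16]


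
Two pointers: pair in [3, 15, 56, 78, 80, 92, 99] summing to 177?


lo=0(3)+hi=6(99)=102
lo=1(15)+hi=6(99)=114
lo=2(56)+hi=6(99)=155
lo=3(78)+hi=6(99)=177

Yes: 78+99=177


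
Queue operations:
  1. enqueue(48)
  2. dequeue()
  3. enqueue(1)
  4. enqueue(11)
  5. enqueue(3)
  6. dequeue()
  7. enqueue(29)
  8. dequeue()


enqueue(48) -> [48]
dequeue()->48, []
enqueue(1) -> [1]
enqueue(11) -> [1, 11]
enqueue(3) -> [1, 11, 3]
dequeue()->1, [11, 3]
enqueue(29) -> [11, 3, 29]
dequeue()->11, [3, 29]

Final queue: [3, 29]


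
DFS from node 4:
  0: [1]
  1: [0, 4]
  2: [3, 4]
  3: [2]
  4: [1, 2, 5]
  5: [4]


Visit 4, push [5, 2, 1]
Visit 1, push [0]
Visit 0, push []
Visit 2, push [3]
Visit 3, push []
Visit 5, push []

DFS order: [4, 1, 0, 2, 3, 5]


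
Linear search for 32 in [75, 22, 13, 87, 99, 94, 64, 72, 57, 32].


i=0: 75!=32
i=1: 22!=32
i=2: 13!=32
i=3: 87!=32
i=4: 99!=32
i=5: 94!=32
i=6: 64!=32
i=7: 72!=32
i=8: 57!=32
i=9: 32==32 found!

Found at 9, 10 comps


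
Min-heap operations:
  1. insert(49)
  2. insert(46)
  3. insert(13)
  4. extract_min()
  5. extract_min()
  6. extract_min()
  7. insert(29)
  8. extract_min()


insert(49) -> [49]
insert(46) -> [46, 49]
insert(13) -> [13, 49, 46]
extract_min()->13, [46, 49]
extract_min()->46, [49]
extract_min()->49, []
insert(29) -> [29]
extract_min()->29, []

Final heap: []


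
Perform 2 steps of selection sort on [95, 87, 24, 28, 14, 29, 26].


Initial: [95, 87, 24, 28, 14, 29, 26]
Step 1: min=14 at 4
  Swap: [14, 87, 24, 28, 95, 29, 26]
Step 2: min=24 at 2
  Swap: [14, 24, 87, 28, 95, 29, 26]

After 2 steps: [14, 24, 87, 28, 95, 29, 26]


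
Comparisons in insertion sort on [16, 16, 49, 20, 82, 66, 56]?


Algorithm: insertion sort
Input: [16, 16, 49, 20, 82, 66, 56]
Sorted: [16, 16, 20, 49, 56, 66, 82]

10


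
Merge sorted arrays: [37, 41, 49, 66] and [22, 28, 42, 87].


Take 22 from B
Take 28 from B
Take 37 from A
Take 41 from A
Take 42 from B
Take 49 from A
Take 66 from A

Merged: [22, 28, 37, 41, 42, 49, 66, 87]


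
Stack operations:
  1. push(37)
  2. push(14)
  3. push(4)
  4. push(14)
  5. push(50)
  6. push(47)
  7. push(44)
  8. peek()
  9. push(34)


push(37) -> [37]
push(14) -> [37, 14]
push(4) -> [37, 14, 4]
push(14) -> [37, 14, 4, 14]
push(50) -> [37, 14, 4, 14, 50]
push(47) -> [37, 14, 4, 14, 50, 47]
push(44) -> [37, 14, 4, 14, 50, 47, 44]
peek()->44
push(34) -> [37, 14, 4, 14, 50, 47, 44, 34]

Final stack: [37, 14, 4, 14, 50, 47, 44, 34]


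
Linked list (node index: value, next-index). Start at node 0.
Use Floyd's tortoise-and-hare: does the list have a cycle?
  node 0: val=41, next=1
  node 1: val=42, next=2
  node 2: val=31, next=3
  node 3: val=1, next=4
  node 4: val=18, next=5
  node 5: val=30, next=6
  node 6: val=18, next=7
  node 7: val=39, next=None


Floyd's tortoise (slow, +1) and hare (fast, +2):
  init: slow=0, fast=0
  step 1: slow=1, fast=2
  step 2: slow=2, fast=4
  step 3: slow=3, fast=6
  step 4: fast 6->7->None, no cycle

Cycle: no


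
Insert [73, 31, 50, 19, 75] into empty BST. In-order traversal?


Insert 73: root
Insert 31: L from 73
Insert 50: L from 73 -> R from 31
Insert 19: L from 73 -> L from 31
Insert 75: R from 73

In-order: [19, 31, 50, 73, 75]


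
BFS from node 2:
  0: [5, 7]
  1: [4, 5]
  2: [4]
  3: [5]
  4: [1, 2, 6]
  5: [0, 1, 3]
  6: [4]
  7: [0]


Visit 2, enqueue [4]
Visit 4, enqueue [1, 6]
Visit 1, enqueue [5]
Visit 6, enqueue []
Visit 5, enqueue [0, 3]
Visit 0, enqueue [7]
Visit 3, enqueue []
Visit 7, enqueue []

BFS order: [2, 4, 1, 6, 5, 0, 3, 7]


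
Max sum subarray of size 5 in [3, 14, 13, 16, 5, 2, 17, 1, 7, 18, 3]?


[0:5]: 51
[1:6]: 50
[2:7]: 53
[3:8]: 41
[4:9]: 32
[5:10]: 45
[6:11]: 46

Max: 53 at [2:7]


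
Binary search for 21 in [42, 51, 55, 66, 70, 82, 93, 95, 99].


Step 1: lo=0, hi=8, mid=4, val=70
Step 2: lo=0, hi=3, mid=1, val=51
Step 3: lo=0, hi=0, mid=0, val=42

Not found


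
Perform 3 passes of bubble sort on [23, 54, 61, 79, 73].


Initial: [23, 54, 61, 79, 73]
Pass 1: [23, 54, 61, 73, 79] (1 swaps)
Pass 2: [23, 54, 61, 73, 79] (0 swaps)
Pass 3: [23, 54, 61, 73, 79] (0 swaps)

After 3 passes: [23, 54, 61, 73, 79]


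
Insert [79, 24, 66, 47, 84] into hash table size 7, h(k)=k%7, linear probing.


Insert 79: h=2 -> slot 2
Insert 24: h=3 -> slot 3
Insert 66: h=3, 1 probes -> slot 4
Insert 47: h=5 -> slot 5
Insert 84: h=0 -> slot 0

Table: [84, None, 79, 24, 66, 47, None]


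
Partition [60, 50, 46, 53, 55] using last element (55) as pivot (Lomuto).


Pivot: 55
  50 <= 55: swap -> [50, 60, 46, 53, 55]
  46 <= 55: swap -> [50, 46, 60, 53, 55]
  53 <= 55: swap -> [50, 46, 53, 60, 55]
Place pivot at 3: [50, 46, 53, 55, 60]

Partitioned: [50, 46, 53, 55, 60]


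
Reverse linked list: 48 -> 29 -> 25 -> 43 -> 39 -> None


Step 1: curr=48, set curr.next=prev(None) | reversed so far: 48
Step 2: curr=29, set curr.next=prev(48) | reversed so far: 29 -> 48
Step 3: curr=25, set curr.next=prev(29) | reversed so far: 25 -> 29 -> 48
Step 4: curr=43, set curr.next=prev(25) | reversed so far: 43 -> 25 -> 29 -> 48
Step 5: curr=39, set curr.next=prev(43) | reversed so far: 39 -> 43 -> 25 -> 29 -> 48

39 -> 43 -> 25 -> 29 -> 48 -> None


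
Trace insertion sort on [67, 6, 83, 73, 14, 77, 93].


Initial: [67, 6, 83, 73, 14, 77, 93]
Insert 6: [6, 67, 83, 73, 14, 77, 93]
Insert 83: [6, 67, 83, 73, 14, 77, 93]
Insert 73: [6, 67, 73, 83, 14, 77, 93]
Insert 14: [6, 14, 67, 73, 83, 77, 93]
Insert 77: [6, 14, 67, 73, 77, 83, 93]
Insert 93: [6, 14, 67, 73, 77, 83, 93]

Sorted: [6, 14, 67, 73, 77, 83, 93]


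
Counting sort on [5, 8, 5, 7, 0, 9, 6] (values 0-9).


Input: [5, 8, 5, 7, 0, 9, 6]
Counts: [1, 0, 0, 0, 0, 2, 1, 1, 1, 1]

Sorted: [0, 5, 5, 6, 7, 8, 9]


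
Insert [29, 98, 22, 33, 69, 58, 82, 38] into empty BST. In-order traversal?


Insert 29: root
Insert 98: R from 29
Insert 22: L from 29
Insert 33: R from 29 -> L from 98
Insert 69: R from 29 -> L from 98 -> R from 33
Insert 58: R from 29 -> L from 98 -> R from 33 -> L from 69
Insert 82: R from 29 -> L from 98 -> R from 33 -> R from 69
Insert 38: R from 29 -> L from 98 -> R from 33 -> L from 69 -> L from 58

In-order: [22, 29, 33, 38, 58, 69, 82, 98]


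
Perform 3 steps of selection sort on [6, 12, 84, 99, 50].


Initial: [6, 12, 84, 99, 50]
Step 1: min=6 at 0
  Swap: [6, 12, 84, 99, 50]
Step 2: min=12 at 1
  Swap: [6, 12, 84, 99, 50]
Step 3: min=50 at 4
  Swap: [6, 12, 50, 99, 84]

After 3 steps: [6, 12, 50, 99, 84]


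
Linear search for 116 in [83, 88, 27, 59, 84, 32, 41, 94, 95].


i=0: 83!=116
i=1: 88!=116
i=2: 27!=116
i=3: 59!=116
i=4: 84!=116
i=5: 32!=116
i=6: 41!=116
i=7: 94!=116
i=8: 95!=116

Not found, 9 comps


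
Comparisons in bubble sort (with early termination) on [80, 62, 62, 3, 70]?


Algorithm: bubble sort (with early termination)
Input: [80, 62, 62, 3, 70]
Sorted: [3, 62, 62, 70, 80]

10


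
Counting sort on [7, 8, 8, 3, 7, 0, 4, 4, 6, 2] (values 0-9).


Input: [7, 8, 8, 3, 7, 0, 4, 4, 6, 2]
Counts: [1, 0, 1, 1, 2, 0, 1, 2, 2, 0]

Sorted: [0, 2, 3, 4, 4, 6, 7, 7, 8, 8]


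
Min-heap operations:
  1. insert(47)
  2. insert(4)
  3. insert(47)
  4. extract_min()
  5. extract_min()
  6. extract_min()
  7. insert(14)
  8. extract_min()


insert(47) -> [47]
insert(4) -> [4, 47]
insert(47) -> [4, 47, 47]
extract_min()->4, [47, 47]
extract_min()->47, [47]
extract_min()->47, []
insert(14) -> [14]
extract_min()->14, []

Final heap: []


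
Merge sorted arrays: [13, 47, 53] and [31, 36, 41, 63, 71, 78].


Take 13 from A
Take 31 from B
Take 36 from B
Take 41 from B
Take 47 from A
Take 53 from A

Merged: [13, 31, 36, 41, 47, 53, 63, 71, 78]


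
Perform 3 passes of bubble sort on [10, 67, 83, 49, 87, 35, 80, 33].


Initial: [10, 67, 83, 49, 87, 35, 80, 33]
Pass 1: [10, 67, 49, 83, 35, 80, 33, 87] (4 swaps)
Pass 2: [10, 49, 67, 35, 80, 33, 83, 87] (4 swaps)
Pass 3: [10, 49, 35, 67, 33, 80, 83, 87] (2 swaps)

After 3 passes: [10, 49, 35, 67, 33, 80, 83, 87]


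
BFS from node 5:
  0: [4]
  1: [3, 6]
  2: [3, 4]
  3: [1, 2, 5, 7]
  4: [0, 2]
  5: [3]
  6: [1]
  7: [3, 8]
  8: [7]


Visit 5, enqueue [3]
Visit 3, enqueue [1, 2, 7]
Visit 1, enqueue [6]
Visit 2, enqueue [4]
Visit 7, enqueue [8]
Visit 6, enqueue []
Visit 4, enqueue [0]
Visit 8, enqueue []
Visit 0, enqueue []

BFS order: [5, 3, 1, 2, 7, 6, 4, 8, 0]


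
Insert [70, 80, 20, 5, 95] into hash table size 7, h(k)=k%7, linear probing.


Insert 70: h=0 -> slot 0
Insert 80: h=3 -> slot 3
Insert 20: h=6 -> slot 6
Insert 5: h=5 -> slot 5
Insert 95: h=4 -> slot 4

Table: [70, None, None, 80, 95, 5, 20]


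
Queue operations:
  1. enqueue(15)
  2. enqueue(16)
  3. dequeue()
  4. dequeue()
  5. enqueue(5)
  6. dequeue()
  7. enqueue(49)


enqueue(15) -> [15]
enqueue(16) -> [15, 16]
dequeue()->15, [16]
dequeue()->16, []
enqueue(5) -> [5]
dequeue()->5, []
enqueue(49) -> [49]

Final queue: [49]


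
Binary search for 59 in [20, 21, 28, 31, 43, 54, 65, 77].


Step 1: lo=0, hi=7, mid=3, val=31
Step 2: lo=4, hi=7, mid=5, val=54
Step 3: lo=6, hi=7, mid=6, val=65

Not found


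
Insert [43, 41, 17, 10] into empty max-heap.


Insert 43: [43]
Insert 41: [43, 41]
Insert 17: [43, 41, 17]
Insert 10: [43, 41, 17, 10]

Final heap: [43, 41, 17, 10]


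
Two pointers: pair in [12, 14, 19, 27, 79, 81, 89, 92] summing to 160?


lo=0(12)+hi=7(92)=104
lo=1(14)+hi=7(92)=106
lo=2(19)+hi=7(92)=111
lo=3(27)+hi=7(92)=119
lo=4(79)+hi=7(92)=171
lo=4(79)+hi=6(89)=168
lo=4(79)+hi=5(81)=160

Yes: 79+81=160


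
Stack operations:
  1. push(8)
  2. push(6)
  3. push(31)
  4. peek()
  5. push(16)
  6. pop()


push(8) -> [8]
push(6) -> [8, 6]
push(31) -> [8, 6, 31]
peek()->31
push(16) -> [8, 6, 31, 16]
pop()->16, [8, 6, 31]

Final stack: [8, 6, 31]


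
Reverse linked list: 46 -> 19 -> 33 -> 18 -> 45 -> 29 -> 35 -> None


Step 1: curr=46, set curr.next=prev(None) | reversed so far: 46
Step 2: curr=19, set curr.next=prev(46) | reversed so far: 19 -> 46
Step 3: curr=33, set curr.next=prev(19) | reversed so far: 33 -> 19 -> 46
Step 4: curr=18, set curr.next=prev(33) | reversed so far: 18 -> 33 -> 19 -> 46
Step 5: curr=45, set curr.next=prev(18) | reversed so far: 45 -> 18 -> 33 -> 19 -> 46
Step 6: curr=29, set curr.next=prev(45) | reversed so far: 29 -> 45 -> 18 -> 33 -> 19 -> 46
Step 7: curr=35, set curr.next=prev(29) | reversed so far: 35 -> 29 -> 45 -> 18 -> 33 -> 19 -> 46

35 -> 29 -> 45 -> 18 -> 33 -> 19 -> 46 -> None


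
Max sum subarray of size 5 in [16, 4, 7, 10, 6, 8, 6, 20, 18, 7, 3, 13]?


[0:5]: 43
[1:6]: 35
[2:7]: 37
[3:8]: 50
[4:9]: 58
[5:10]: 59
[6:11]: 54
[7:12]: 61

Max: 61 at [7:12]


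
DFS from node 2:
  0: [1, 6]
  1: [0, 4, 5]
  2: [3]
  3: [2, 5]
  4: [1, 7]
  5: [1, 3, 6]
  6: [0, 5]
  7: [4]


Visit 2, push [3]
Visit 3, push [5]
Visit 5, push [6, 1]
Visit 1, push [4, 0]
Visit 0, push [6]
Visit 6, push []
Visit 4, push [7]
Visit 7, push []

DFS order: [2, 3, 5, 1, 0, 6, 4, 7]


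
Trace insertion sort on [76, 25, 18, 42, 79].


Initial: [76, 25, 18, 42, 79]
Insert 25: [25, 76, 18, 42, 79]
Insert 18: [18, 25, 76, 42, 79]
Insert 42: [18, 25, 42, 76, 79]
Insert 79: [18, 25, 42, 76, 79]

Sorted: [18, 25, 42, 76, 79]


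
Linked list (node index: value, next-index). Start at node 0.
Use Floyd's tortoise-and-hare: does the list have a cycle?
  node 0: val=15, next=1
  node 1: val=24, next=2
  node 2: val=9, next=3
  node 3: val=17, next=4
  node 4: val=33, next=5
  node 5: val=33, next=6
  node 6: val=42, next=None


Floyd's tortoise (slow, +1) and hare (fast, +2):
  init: slow=0, fast=0
  step 1: slow=1, fast=2
  step 2: slow=2, fast=4
  step 3: slow=3, fast=6
  step 4: fast -> None, no cycle

Cycle: no


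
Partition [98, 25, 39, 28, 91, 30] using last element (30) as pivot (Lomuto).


Pivot: 30
  25 <= 30: swap -> [25, 98, 39, 28, 91, 30]
  28 <= 30: swap -> [25, 28, 39, 98, 91, 30]
Place pivot at 2: [25, 28, 30, 98, 91, 39]

Partitioned: [25, 28, 30, 98, 91, 39]


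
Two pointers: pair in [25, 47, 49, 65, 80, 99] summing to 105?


lo=0(25)+hi=5(99)=124
lo=0(25)+hi=4(80)=105

Yes: 25+80=105


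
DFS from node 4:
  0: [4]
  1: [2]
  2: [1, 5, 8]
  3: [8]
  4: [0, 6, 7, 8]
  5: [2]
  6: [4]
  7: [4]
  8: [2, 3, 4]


Visit 4, push [8, 7, 6, 0]
Visit 0, push []
Visit 6, push []
Visit 7, push []
Visit 8, push [3, 2]
Visit 2, push [5, 1]
Visit 1, push []
Visit 5, push []
Visit 3, push []

DFS order: [4, 0, 6, 7, 8, 2, 1, 5, 3]


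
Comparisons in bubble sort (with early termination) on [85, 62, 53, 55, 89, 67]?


Algorithm: bubble sort (with early termination)
Input: [85, 62, 53, 55, 89, 67]
Sorted: [53, 55, 62, 67, 85, 89]

12


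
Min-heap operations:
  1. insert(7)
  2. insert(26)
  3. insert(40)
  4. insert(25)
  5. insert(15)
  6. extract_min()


insert(7) -> [7]
insert(26) -> [7, 26]
insert(40) -> [7, 26, 40]
insert(25) -> [7, 25, 40, 26]
insert(15) -> [7, 15, 40, 26, 25]
extract_min()->7, [15, 25, 40, 26]

Final heap: [15, 25, 40, 26]


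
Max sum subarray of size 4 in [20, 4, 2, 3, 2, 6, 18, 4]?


[0:4]: 29
[1:5]: 11
[2:6]: 13
[3:7]: 29
[4:8]: 30

Max: 30 at [4:8]


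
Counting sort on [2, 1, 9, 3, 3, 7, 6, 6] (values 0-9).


Input: [2, 1, 9, 3, 3, 7, 6, 6]
Counts: [0, 1, 1, 2, 0, 0, 2, 1, 0, 1]

Sorted: [1, 2, 3, 3, 6, 6, 7, 9]


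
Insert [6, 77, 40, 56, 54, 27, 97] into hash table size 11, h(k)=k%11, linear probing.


Insert 6: h=6 -> slot 6
Insert 77: h=0 -> slot 0
Insert 40: h=7 -> slot 7
Insert 56: h=1 -> slot 1
Insert 54: h=10 -> slot 10
Insert 27: h=5 -> slot 5
Insert 97: h=9 -> slot 9

Table: [77, 56, None, None, None, 27, 6, 40, None, 97, 54]


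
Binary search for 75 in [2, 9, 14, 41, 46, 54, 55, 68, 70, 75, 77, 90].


Step 1: lo=0, hi=11, mid=5, val=54
Step 2: lo=6, hi=11, mid=8, val=70
Step 3: lo=9, hi=11, mid=10, val=77
Step 4: lo=9, hi=9, mid=9, val=75

Found at index 9


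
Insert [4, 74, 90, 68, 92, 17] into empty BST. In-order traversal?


Insert 4: root
Insert 74: R from 4
Insert 90: R from 4 -> R from 74
Insert 68: R from 4 -> L from 74
Insert 92: R from 4 -> R from 74 -> R from 90
Insert 17: R from 4 -> L from 74 -> L from 68

In-order: [4, 17, 68, 74, 90, 92]


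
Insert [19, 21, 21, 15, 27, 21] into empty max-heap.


Insert 19: [19]
Insert 21: [21, 19]
Insert 21: [21, 19, 21]
Insert 15: [21, 19, 21, 15]
Insert 27: [27, 21, 21, 15, 19]
Insert 21: [27, 21, 21, 15, 19, 21]

Final heap: [27, 21, 21, 15, 19, 21]


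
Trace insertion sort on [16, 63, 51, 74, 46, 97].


Initial: [16, 63, 51, 74, 46, 97]
Insert 63: [16, 63, 51, 74, 46, 97]
Insert 51: [16, 51, 63, 74, 46, 97]
Insert 74: [16, 51, 63, 74, 46, 97]
Insert 46: [16, 46, 51, 63, 74, 97]
Insert 97: [16, 46, 51, 63, 74, 97]

Sorted: [16, 46, 51, 63, 74, 97]


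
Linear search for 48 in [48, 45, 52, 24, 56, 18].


i=0: 48==48 found!

Found at 0, 1 comps


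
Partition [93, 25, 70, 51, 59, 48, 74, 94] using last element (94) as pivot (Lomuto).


Pivot: 94
  93 <= 94: advance i (no swap)
  25 <= 94: advance i (no swap)
  70 <= 94: advance i (no swap)
  51 <= 94: advance i (no swap)
  59 <= 94: advance i (no swap)
  48 <= 94: advance i (no swap)
  74 <= 94: advance i (no swap)
Place pivot at 7: [93, 25, 70, 51, 59, 48, 74, 94]

Partitioned: [93, 25, 70, 51, 59, 48, 74, 94]


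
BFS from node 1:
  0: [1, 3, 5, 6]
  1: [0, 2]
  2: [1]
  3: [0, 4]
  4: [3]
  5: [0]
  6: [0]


Visit 1, enqueue [0, 2]
Visit 0, enqueue [3, 5, 6]
Visit 2, enqueue []
Visit 3, enqueue [4]
Visit 5, enqueue []
Visit 6, enqueue []
Visit 4, enqueue []

BFS order: [1, 0, 2, 3, 5, 6, 4]


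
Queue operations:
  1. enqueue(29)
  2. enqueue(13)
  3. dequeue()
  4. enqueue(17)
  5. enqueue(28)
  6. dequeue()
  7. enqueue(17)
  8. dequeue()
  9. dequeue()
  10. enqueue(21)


enqueue(29) -> [29]
enqueue(13) -> [29, 13]
dequeue()->29, [13]
enqueue(17) -> [13, 17]
enqueue(28) -> [13, 17, 28]
dequeue()->13, [17, 28]
enqueue(17) -> [17, 28, 17]
dequeue()->17, [28, 17]
dequeue()->28, [17]
enqueue(21) -> [17, 21]

Final queue: [17, 21]


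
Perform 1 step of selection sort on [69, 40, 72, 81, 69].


Initial: [69, 40, 72, 81, 69]
Step 1: min=40 at 1
  Swap: [40, 69, 72, 81, 69]

After 1 step: [40, 69, 72, 81, 69]


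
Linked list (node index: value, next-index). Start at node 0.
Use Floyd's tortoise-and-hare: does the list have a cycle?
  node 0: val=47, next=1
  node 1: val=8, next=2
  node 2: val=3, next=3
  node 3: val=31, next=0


Floyd's tortoise (slow, +1) and hare (fast, +2):
  init: slow=0, fast=0
  step 1: slow=1, fast=2
  step 2: slow=2, fast=0
  step 3: slow=3, fast=2
  step 4: slow=0, fast=0
  slow == fast at node 0: cycle detected

Cycle: yes


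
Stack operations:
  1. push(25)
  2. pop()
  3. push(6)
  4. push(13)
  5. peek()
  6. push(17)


push(25) -> [25]
pop()->25, []
push(6) -> [6]
push(13) -> [6, 13]
peek()->13
push(17) -> [6, 13, 17]

Final stack: [6, 13, 17]


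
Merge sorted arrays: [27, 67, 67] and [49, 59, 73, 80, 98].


Take 27 from A
Take 49 from B
Take 59 from B
Take 67 from A
Take 67 from A

Merged: [27, 49, 59, 67, 67, 73, 80, 98]


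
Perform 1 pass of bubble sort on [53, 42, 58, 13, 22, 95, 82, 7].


Initial: [53, 42, 58, 13, 22, 95, 82, 7]
Pass 1: [42, 53, 13, 22, 58, 82, 7, 95] (5 swaps)

After 1 pass: [42, 53, 13, 22, 58, 82, 7, 95]


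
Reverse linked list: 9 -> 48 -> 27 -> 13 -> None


Step 1: curr=9, set curr.next=prev(None) | reversed so far: 9
Step 2: curr=48, set curr.next=prev(9) | reversed so far: 48 -> 9
Step 3: curr=27, set curr.next=prev(48) | reversed so far: 27 -> 48 -> 9
Step 4: curr=13, set curr.next=prev(27) | reversed so far: 13 -> 27 -> 48 -> 9

13 -> 27 -> 48 -> 9 -> None


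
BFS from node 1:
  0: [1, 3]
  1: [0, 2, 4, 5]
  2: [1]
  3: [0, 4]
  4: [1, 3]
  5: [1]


Visit 1, enqueue [0, 2, 4, 5]
Visit 0, enqueue [3]
Visit 2, enqueue []
Visit 4, enqueue []
Visit 5, enqueue []
Visit 3, enqueue []

BFS order: [1, 0, 2, 4, 5, 3]


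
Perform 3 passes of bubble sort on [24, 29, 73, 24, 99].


Initial: [24, 29, 73, 24, 99]
Pass 1: [24, 29, 24, 73, 99] (1 swaps)
Pass 2: [24, 24, 29, 73, 99] (1 swaps)
Pass 3: [24, 24, 29, 73, 99] (0 swaps)

After 3 passes: [24, 24, 29, 73, 99]


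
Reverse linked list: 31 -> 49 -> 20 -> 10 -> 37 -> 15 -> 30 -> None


Step 1: curr=31, set curr.next=prev(None) | reversed so far: 31
Step 2: curr=49, set curr.next=prev(31) | reversed so far: 49 -> 31
Step 3: curr=20, set curr.next=prev(49) | reversed so far: 20 -> 49 -> 31
Step 4: curr=10, set curr.next=prev(20) | reversed so far: 10 -> 20 -> 49 -> 31
Step 5: curr=37, set curr.next=prev(10) | reversed so far: 37 -> 10 -> 20 -> 49 -> 31
Step 6: curr=15, set curr.next=prev(37) | reversed so far: 15 -> 37 -> 10 -> 20 -> 49 -> 31
Step 7: curr=30, set curr.next=prev(15) | reversed so far: 30 -> 15 -> 37 -> 10 -> 20 -> 49 -> 31

30 -> 15 -> 37 -> 10 -> 20 -> 49 -> 31 -> None


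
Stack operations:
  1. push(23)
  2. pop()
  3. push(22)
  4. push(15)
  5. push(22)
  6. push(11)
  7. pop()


push(23) -> [23]
pop()->23, []
push(22) -> [22]
push(15) -> [22, 15]
push(22) -> [22, 15, 22]
push(11) -> [22, 15, 22, 11]
pop()->11, [22, 15, 22]

Final stack: [22, 15, 22]


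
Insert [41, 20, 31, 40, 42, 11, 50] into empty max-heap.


Insert 41: [41]
Insert 20: [41, 20]
Insert 31: [41, 20, 31]
Insert 40: [41, 40, 31, 20]
Insert 42: [42, 41, 31, 20, 40]
Insert 11: [42, 41, 31, 20, 40, 11]
Insert 50: [50, 41, 42, 20, 40, 11, 31]

Final heap: [50, 41, 42, 20, 40, 11, 31]


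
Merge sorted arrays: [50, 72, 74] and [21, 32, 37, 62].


Take 21 from B
Take 32 from B
Take 37 from B
Take 50 from A
Take 62 from B

Merged: [21, 32, 37, 50, 62, 72, 74]


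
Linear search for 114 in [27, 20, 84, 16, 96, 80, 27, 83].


i=0: 27!=114
i=1: 20!=114
i=2: 84!=114
i=3: 16!=114
i=4: 96!=114
i=5: 80!=114
i=6: 27!=114
i=7: 83!=114

Not found, 8 comps


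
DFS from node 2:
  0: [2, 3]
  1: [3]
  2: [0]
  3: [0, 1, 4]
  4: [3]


Visit 2, push [0]
Visit 0, push [3]
Visit 3, push [4, 1]
Visit 1, push []
Visit 4, push []

DFS order: [2, 0, 3, 1, 4]


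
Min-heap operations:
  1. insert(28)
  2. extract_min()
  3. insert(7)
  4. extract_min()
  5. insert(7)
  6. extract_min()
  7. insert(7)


insert(28) -> [28]
extract_min()->28, []
insert(7) -> [7]
extract_min()->7, []
insert(7) -> [7]
extract_min()->7, []
insert(7) -> [7]

Final heap: [7]


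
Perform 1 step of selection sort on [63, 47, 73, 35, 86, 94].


Initial: [63, 47, 73, 35, 86, 94]
Step 1: min=35 at 3
  Swap: [35, 47, 73, 63, 86, 94]

After 1 step: [35, 47, 73, 63, 86, 94]


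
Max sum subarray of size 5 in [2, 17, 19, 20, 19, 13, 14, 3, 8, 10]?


[0:5]: 77
[1:6]: 88
[2:7]: 85
[3:8]: 69
[4:9]: 57
[5:10]: 48

Max: 88 at [1:6]


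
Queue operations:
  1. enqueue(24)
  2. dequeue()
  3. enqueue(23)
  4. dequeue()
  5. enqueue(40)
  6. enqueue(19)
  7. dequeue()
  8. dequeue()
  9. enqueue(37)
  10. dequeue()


enqueue(24) -> [24]
dequeue()->24, []
enqueue(23) -> [23]
dequeue()->23, []
enqueue(40) -> [40]
enqueue(19) -> [40, 19]
dequeue()->40, [19]
dequeue()->19, []
enqueue(37) -> [37]
dequeue()->37, []

Final queue: []


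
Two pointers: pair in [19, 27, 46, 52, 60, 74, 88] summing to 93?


lo=0(19)+hi=6(88)=107
lo=0(19)+hi=5(74)=93

Yes: 19+74=93


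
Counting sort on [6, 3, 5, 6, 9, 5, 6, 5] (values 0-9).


Input: [6, 3, 5, 6, 9, 5, 6, 5]
Counts: [0, 0, 0, 1, 0, 3, 3, 0, 0, 1]

Sorted: [3, 5, 5, 5, 6, 6, 6, 9]


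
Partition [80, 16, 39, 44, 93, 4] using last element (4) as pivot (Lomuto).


Pivot: 4
Place pivot at 0: [4, 16, 39, 44, 93, 80]

Partitioned: [4, 16, 39, 44, 93, 80]


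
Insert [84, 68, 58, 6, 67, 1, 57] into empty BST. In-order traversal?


Insert 84: root
Insert 68: L from 84
Insert 58: L from 84 -> L from 68
Insert 6: L from 84 -> L from 68 -> L from 58
Insert 67: L from 84 -> L from 68 -> R from 58
Insert 1: L from 84 -> L from 68 -> L from 58 -> L from 6
Insert 57: L from 84 -> L from 68 -> L from 58 -> R from 6

In-order: [1, 6, 57, 58, 67, 68, 84]


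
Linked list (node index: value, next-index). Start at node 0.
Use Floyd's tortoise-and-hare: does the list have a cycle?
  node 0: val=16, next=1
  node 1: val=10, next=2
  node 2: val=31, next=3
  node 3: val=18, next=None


Floyd's tortoise (slow, +1) and hare (fast, +2):
  init: slow=0, fast=0
  step 1: slow=1, fast=2
  step 2: fast 2->3->None, no cycle

Cycle: no


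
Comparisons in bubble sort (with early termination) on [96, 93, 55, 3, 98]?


Algorithm: bubble sort (with early termination)
Input: [96, 93, 55, 3, 98]
Sorted: [3, 55, 93, 96, 98]

10


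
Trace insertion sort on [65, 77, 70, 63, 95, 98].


Initial: [65, 77, 70, 63, 95, 98]
Insert 77: [65, 77, 70, 63, 95, 98]
Insert 70: [65, 70, 77, 63, 95, 98]
Insert 63: [63, 65, 70, 77, 95, 98]
Insert 95: [63, 65, 70, 77, 95, 98]
Insert 98: [63, 65, 70, 77, 95, 98]

Sorted: [63, 65, 70, 77, 95, 98]


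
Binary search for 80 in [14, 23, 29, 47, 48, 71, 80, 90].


Step 1: lo=0, hi=7, mid=3, val=47
Step 2: lo=4, hi=7, mid=5, val=71
Step 3: lo=6, hi=7, mid=6, val=80

Found at index 6


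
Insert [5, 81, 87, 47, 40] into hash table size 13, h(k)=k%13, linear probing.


Insert 5: h=5 -> slot 5
Insert 81: h=3 -> slot 3
Insert 87: h=9 -> slot 9
Insert 47: h=8 -> slot 8
Insert 40: h=1 -> slot 1

Table: [None, 40, None, 81, None, 5, None, None, 47, 87, None, None, None]


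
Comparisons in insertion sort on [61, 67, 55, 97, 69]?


Algorithm: insertion sort
Input: [61, 67, 55, 97, 69]
Sorted: [55, 61, 67, 69, 97]

6


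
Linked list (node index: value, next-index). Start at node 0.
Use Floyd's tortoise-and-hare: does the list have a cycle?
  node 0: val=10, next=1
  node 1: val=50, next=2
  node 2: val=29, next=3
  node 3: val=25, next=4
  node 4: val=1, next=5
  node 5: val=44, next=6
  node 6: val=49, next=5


Floyd's tortoise (slow, +1) and hare (fast, +2):
  init: slow=0, fast=0
  step 1: slow=1, fast=2
  step 2: slow=2, fast=4
  step 3: slow=3, fast=6
  step 4: slow=4, fast=6
  step 5: slow=5, fast=6
  step 6: slow=6, fast=6
  slow == fast at node 6: cycle detected

Cycle: yes


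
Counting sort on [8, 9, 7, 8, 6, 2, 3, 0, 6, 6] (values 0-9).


Input: [8, 9, 7, 8, 6, 2, 3, 0, 6, 6]
Counts: [1, 0, 1, 1, 0, 0, 3, 1, 2, 1]

Sorted: [0, 2, 3, 6, 6, 6, 7, 8, 8, 9]


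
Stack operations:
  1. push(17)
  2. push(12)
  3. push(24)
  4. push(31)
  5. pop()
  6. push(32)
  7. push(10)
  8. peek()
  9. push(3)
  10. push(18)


push(17) -> [17]
push(12) -> [17, 12]
push(24) -> [17, 12, 24]
push(31) -> [17, 12, 24, 31]
pop()->31, [17, 12, 24]
push(32) -> [17, 12, 24, 32]
push(10) -> [17, 12, 24, 32, 10]
peek()->10
push(3) -> [17, 12, 24, 32, 10, 3]
push(18) -> [17, 12, 24, 32, 10, 3, 18]

Final stack: [17, 12, 24, 32, 10, 3, 18]


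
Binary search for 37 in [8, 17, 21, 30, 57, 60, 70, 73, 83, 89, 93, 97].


Step 1: lo=0, hi=11, mid=5, val=60
Step 2: lo=0, hi=4, mid=2, val=21
Step 3: lo=3, hi=4, mid=3, val=30
Step 4: lo=4, hi=4, mid=4, val=57

Not found


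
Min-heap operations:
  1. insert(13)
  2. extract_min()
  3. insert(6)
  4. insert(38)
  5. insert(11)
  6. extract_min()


insert(13) -> [13]
extract_min()->13, []
insert(6) -> [6]
insert(38) -> [6, 38]
insert(11) -> [6, 38, 11]
extract_min()->6, [11, 38]

Final heap: [11, 38]


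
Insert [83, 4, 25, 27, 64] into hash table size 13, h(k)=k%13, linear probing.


Insert 83: h=5 -> slot 5
Insert 4: h=4 -> slot 4
Insert 25: h=12 -> slot 12
Insert 27: h=1 -> slot 1
Insert 64: h=12, 1 probes -> slot 0

Table: [64, 27, None, None, 4, 83, None, None, None, None, None, None, 25]


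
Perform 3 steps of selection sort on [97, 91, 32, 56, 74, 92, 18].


Initial: [97, 91, 32, 56, 74, 92, 18]
Step 1: min=18 at 6
  Swap: [18, 91, 32, 56, 74, 92, 97]
Step 2: min=32 at 2
  Swap: [18, 32, 91, 56, 74, 92, 97]
Step 3: min=56 at 3
  Swap: [18, 32, 56, 91, 74, 92, 97]

After 3 steps: [18, 32, 56, 91, 74, 92, 97]


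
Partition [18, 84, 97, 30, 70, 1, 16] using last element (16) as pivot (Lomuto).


Pivot: 16
  1 <= 16: swap -> [1, 84, 97, 30, 70, 18, 16]
Place pivot at 1: [1, 16, 97, 30, 70, 18, 84]

Partitioned: [1, 16, 97, 30, 70, 18, 84]


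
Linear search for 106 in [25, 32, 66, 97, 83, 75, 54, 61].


i=0: 25!=106
i=1: 32!=106
i=2: 66!=106
i=3: 97!=106
i=4: 83!=106
i=5: 75!=106
i=6: 54!=106
i=7: 61!=106

Not found, 8 comps


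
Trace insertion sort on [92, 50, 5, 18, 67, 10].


Initial: [92, 50, 5, 18, 67, 10]
Insert 50: [50, 92, 5, 18, 67, 10]
Insert 5: [5, 50, 92, 18, 67, 10]
Insert 18: [5, 18, 50, 92, 67, 10]
Insert 67: [5, 18, 50, 67, 92, 10]
Insert 10: [5, 10, 18, 50, 67, 92]

Sorted: [5, 10, 18, 50, 67, 92]


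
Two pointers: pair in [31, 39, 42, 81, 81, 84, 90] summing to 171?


lo=0(31)+hi=6(90)=121
lo=1(39)+hi=6(90)=129
lo=2(42)+hi=6(90)=132
lo=3(81)+hi=6(90)=171

Yes: 81+90=171


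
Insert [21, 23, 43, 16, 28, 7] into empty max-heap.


Insert 21: [21]
Insert 23: [23, 21]
Insert 43: [43, 21, 23]
Insert 16: [43, 21, 23, 16]
Insert 28: [43, 28, 23, 16, 21]
Insert 7: [43, 28, 23, 16, 21, 7]

Final heap: [43, 28, 23, 16, 21, 7]


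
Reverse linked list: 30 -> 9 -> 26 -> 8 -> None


Step 1: curr=30, set curr.next=prev(None) | reversed so far: 30
Step 2: curr=9, set curr.next=prev(30) | reversed so far: 9 -> 30
Step 3: curr=26, set curr.next=prev(9) | reversed so far: 26 -> 9 -> 30
Step 4: curr=8, set curr.next=prev(26) | reversed so far: 8 -> 26 -> 9 -> 30

8 -> 26 -> 9 -> 30 -> None


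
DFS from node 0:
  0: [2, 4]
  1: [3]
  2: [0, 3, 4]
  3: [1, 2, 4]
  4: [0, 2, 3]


Visit 0, push [4, 2]
Visit 2, push [4, 3]
Visit 3, push [4, 1]
Visit 1, push []
Visit 4, push []

DFS order: [0, 2, 3, 1, 4]


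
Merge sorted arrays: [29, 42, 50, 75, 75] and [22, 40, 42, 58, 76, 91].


Take 22 from B
Take 29 from A
Take 40 from B
Take 42 from A
Take 42 from B
Take 50 from A
Take 58 from B
Take 75 from A
Take 75 from A

Merged: [22, 29, 40, 42, 42, 50, 58, 75, 75, 76, 91]


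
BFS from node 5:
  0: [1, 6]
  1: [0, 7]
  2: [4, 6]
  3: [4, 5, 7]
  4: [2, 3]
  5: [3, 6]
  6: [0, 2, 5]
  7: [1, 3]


Visit 5, enqueue [3, 6]
Visit 3, enqueue [4, 7]
Visit 6, enqueue [0, 2]
Visit 4, enqueue []
Visit 7, enqueue [1]
Visit 0, enqueue []
Visit 2, enqueue []
Visit 1, enqueue []

BFS order: [5, 3, 6, 4, 7, 0, 2, 1]


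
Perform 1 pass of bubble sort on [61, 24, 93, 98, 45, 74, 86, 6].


Initial: [61, 24, 93, 98, 45, 74, 86, 6]
Pass 1: [24, 61, 93, 45, 74, 86, 6, 98] (5 swaps)

After 1 pass: [24, 61, 93, 45, 74, 86, 6, 98]


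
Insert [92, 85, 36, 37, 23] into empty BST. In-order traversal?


Insert 92: root
Insert 85: L from 92
Insert 36: L from 92 -> L from 85
Insert 37: L from 92 -> L from 85 -> R from 36
Insert 23: L from 92 -> L from 85 -> L from 36

In-order: [23, 36, 37, 85, 92]


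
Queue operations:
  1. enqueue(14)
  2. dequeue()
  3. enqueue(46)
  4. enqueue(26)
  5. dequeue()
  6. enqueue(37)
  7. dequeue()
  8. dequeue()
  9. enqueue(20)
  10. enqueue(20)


enqueue(14) -> [14]
dequeue()->14, []
enqueue(46) -> [46]
enqueue(26) -> [46, 26]
dequeue()->46, [26]
enqueue(37) -> [26, 37]
dequeue()->26, [37]
dequeue()->37, []
enqueue(20) -> [20]
enqueue(20) -> [20, 20]

Final queue: [20, 20]


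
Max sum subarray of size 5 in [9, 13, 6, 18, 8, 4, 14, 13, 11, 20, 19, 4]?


[0:5]: 54
[1:6]: 49
[2:7]: 50
[3:8]: 57
[4:9]: 50
[5:10]: 62
[6:11]: 77
[7:12]: 67

Max: 77 at [6:11]


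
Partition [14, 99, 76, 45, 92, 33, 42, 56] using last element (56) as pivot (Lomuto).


Pivot: 56
  14 <= 56: advance i (no swap)
  45 <= 56: swap -> [14, 45, 76, 99, 92, 33, 42, 56]
  33 <= 56: swap -> [14, 45, 33, 99, 92, 76, 42, 56]
  42 <= 56: swap -> [14, 45, 33, 42, 92, 76, 99, 56]
Place pivot at 4: [14, 45, 33, 42, 56, 76, 99, 92]

Partitioned: [14, 45, 33, 42, 56, 76, 99, 92]


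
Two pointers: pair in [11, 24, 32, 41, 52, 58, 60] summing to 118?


lo=0(11)+hi=6(60)=71
lo=1(24)+hi=6(60)=84
lo=2(32)+hi=6(60)=92
lo=3(41)+hi=6(60)=101
lo=4(52)+hi=6(60)=112
lo=5(58)+hi=6(60)=118

Yes: 58+60=118


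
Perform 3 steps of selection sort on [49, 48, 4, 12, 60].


Initial: [49, 48, 4, 12, 60]
Step 1: min=4 at 2
  Swap: [4, 48, 49, 12, 60]
Step 2: min=12 at 3
  Swap: [4, 12, 49, 48, 60]
Step 3: min=48 at 3
  Swap: [4, 12, 48, 49, 60]

After 3 steps: [4, 12, 48, 49, 60]


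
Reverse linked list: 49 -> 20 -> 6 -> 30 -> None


Step 1: curr=49, set curr.next=prev(None) | reversed so far: 49
Step 2: curr=20, set curr.next=prev(49) | reversed so far: 20 -> 49
Step 3: curr=6, set curr.next=prev(20) | reversed so far: 6 -> 20 -> 49
Step 4: curr=30, set curr.next=prev(6) | reversed so far: 30 -> 6 -> 20 -> 49

30 -> 6 -> 20 -> 49 -> None


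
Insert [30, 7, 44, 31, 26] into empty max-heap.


Insert 30: [30]
Insert 7: [30, 7]
Insert 44: [44, 7, 30]
Insert 31: [44, 31, 30, 7]
Insert 26: [44, 31, 30, 7, 26]

Final heap: [44, 31, 30, 7, 26]


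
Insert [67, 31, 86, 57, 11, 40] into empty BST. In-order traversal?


Insert 67: root
Insert 31: L from 67
Insert 86: R from 67
Insert 57: L from 67 -> R from 31
Insert 11: L from 67 -> L from 31
Insert 40: L from 67 -> R from 31 -> L from 57

In-order: [11, 31, 40, 57, 67, 86]


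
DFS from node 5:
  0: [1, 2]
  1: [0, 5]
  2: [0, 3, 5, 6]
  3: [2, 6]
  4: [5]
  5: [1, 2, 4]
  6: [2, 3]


Visit 5, push [4, 2, 1]
Visit 1, push [0]
Visit 0, push [2]
Visit 2, push [6, 3]
Visit 3, push [6]
Visit 6, push []
Visit 4, push []

DFS order: [5, 1, 0, 2, 3, 6, 4]


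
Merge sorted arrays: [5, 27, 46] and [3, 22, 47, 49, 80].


Take 3 from B
Take 5 from A
Take 22 from B
Take 27 from A
Take 46 from A

Merged: [3, 5, 22, 27, 46, 47, 49, 80]


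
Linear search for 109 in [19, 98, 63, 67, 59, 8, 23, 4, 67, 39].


i=0: 19!=109
i=1: 98!=109
i=2: 63!=109
i=3: 67!=109
i=4: 59!=109
i=5: 8!=109
i=6: 23!=109
i=7: 4!=109
i=8: 67!=109
i=9: 39!=109

Not found, 10 comps


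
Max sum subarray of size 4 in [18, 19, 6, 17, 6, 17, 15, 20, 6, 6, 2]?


[0:4]: 60
[1:5]: 48
[2:6]: 46
[3:7]: 55
[4:8]: 58
[5:9]: 58
[6:10]: 47
[7:11]: 34

Max: 60 at [0:4]


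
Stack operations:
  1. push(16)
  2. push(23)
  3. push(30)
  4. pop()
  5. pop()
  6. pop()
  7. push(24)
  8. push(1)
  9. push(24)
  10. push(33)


push(16) -> [16]
push(23) -> [16, 23]
push(30) -> [16, 23, 30]
pop()->30, [16, 23]
pop()->23, [16]
pop()->16, []
push(24) -> [24]
push(1) -> [24, 1]
push(24) -> [24, 1, 24]
push(33) -> [24, 1, 24, 33]

Final stack: [24, 1, 24, 33]


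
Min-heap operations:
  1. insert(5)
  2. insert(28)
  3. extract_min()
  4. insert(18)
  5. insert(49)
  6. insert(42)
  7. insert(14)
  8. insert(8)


insert(5) -> [5]
insert(28) -> [5, 28]
extract_min()->5, [28]
insert(18) -> [18, 28]
insert(49) -> [18, 28, 49]
insert(42) -> [18, 28, 49, 42]
insert(14) -> [14, 18, 49, 42, 28]
insert(8) -> [8, 18, 14, 42, 28, 49]

Final heap: [8, 18, 14, 42, 28, 49]


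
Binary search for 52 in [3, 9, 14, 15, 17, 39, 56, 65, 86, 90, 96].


Step 1: lo=0, hi=10, mid=5, val=39
Step 2: lo=6, hi=10, mid=8, val=86
Step 3: lo=6, hi=7, mid=6, val=56

Not found


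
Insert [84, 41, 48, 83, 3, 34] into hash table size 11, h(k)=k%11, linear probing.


Insert 84: h=7 -> slot 7
Insert 41: h=8 -> slot 8
Insert 48: h=4 -> slot 4
Insert 83: h=6 -> slot 6
Insert 3: h=3 -> slot 3
Insert 34: h=1 -> slot 1

Table: [None, 34, None, 3, 48, None, 83, 84, 41, None, None]


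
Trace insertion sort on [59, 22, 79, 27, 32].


Initial: [59, 22, 79, 27, 32]
Insert 22: [22, 59, 79, 27, 32]
Insert 79: [22, 59, 79, 27, 32]
Insert 27: [22, 27, 59, 79, 32]
Insert 32: [22, 27, 32, 59, 79]

Sorted: [22, 27, 32, 59, 79]


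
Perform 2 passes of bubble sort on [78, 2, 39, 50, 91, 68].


Initial: [78, 2, 39, 50, 91, 68]
Pass 1: [2, 39, 50, 78, 68, 91] (4 swaps)
Pass 2: [2, 39, 50, 68, 78, 91] (1 swaps)

After 2 passes: [2, 39, 50, 68, 78, 91]


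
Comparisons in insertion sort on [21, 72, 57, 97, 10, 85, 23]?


Algorithm: insertion sort
Input: [21, 72, 57, 97, 10, 85, 23]
Sorted: [10, 21, 23, 57, 72, 85, 97]

15


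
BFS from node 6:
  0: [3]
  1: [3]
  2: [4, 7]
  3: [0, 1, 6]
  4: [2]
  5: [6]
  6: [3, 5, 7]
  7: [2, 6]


Visit 6, enqueue [3, 5, 7]
Visit 3, enqueue [0, 1]
Visit 5, enqueue []
Visit 7, enqueue [2]
Visit 0, enqueue []
Visit 1, enqueue []
Visit 2, enqueue [4]
Visit 4, enqueue []

BFS order: [6, 3, 5, 7, 0, 1, 2, 4]


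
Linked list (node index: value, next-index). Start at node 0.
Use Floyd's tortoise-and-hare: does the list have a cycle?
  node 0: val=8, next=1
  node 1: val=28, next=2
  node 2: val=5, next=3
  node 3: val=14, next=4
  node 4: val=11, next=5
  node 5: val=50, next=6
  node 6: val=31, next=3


Floyd's tortoise (slow, +1) and hare (fast, +2):
  init: slow=0, fast=0
  step 1: slow=1, fast=2
  step 2: slow=2, fast=4
  step 3: slow=3, fast=6
  step 4: slow=4, fast=4
  slow == fast at node 4: cycle detected

Cycle: yes


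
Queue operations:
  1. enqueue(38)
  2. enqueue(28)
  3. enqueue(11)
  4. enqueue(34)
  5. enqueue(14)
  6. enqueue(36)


enqueue(38) -> [38]
enqueue(28) -> [38, 28]
enqueue(11) -> [38, 28, 11]
enqueue(34) -> [38, 28, 11, 34]
enqueue(14) -> [38, 28, 11, 34, 14]
enqueue(36) -> [38, 28, 11, 34, 14, 36]

Final queue: [38, 28, 11, 34, 14, 36]


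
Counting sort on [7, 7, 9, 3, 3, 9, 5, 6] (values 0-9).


Input: [7, 7, 9, 3, 3, 9, 5, 6]
Counts: [0, 0, 0, 2, 0, 1, 1, 2, 0, 2]

Sorted: [3, 3, 5, 6, 7, 7, 9, 9]


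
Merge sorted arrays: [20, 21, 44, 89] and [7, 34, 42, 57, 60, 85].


Take 7 from B
Take 20 from A
Take 21 from A
Take 34 from B
Take 42 from B
Take 44 from A
Take 57 from B
Take 60 from B
Take 85 from B

Merged: [7, 20, 21, 34, 42, 44, 57, 60, 85, 89]


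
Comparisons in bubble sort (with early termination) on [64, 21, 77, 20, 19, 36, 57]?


Algorithm: bubble sort (with early termination)
Input: [64, 21, 77, 20, 19, 36, 57]
Sorted: [19, 20, 21, 36, 57, 64, 77]

20


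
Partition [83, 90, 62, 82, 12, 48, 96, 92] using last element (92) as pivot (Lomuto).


Pivot: 92
  83 <= 92: advance i (no swap)
  90 <= 92: advance i (no swap)
  62 <= 92: advance i (no swap)
  82 <= 92: advance i (no swap)
  12 <= 92: advance i (no swap)
  48 <= 92: advance i (no swap)
Place pivot at 6: [83, 90, 62, 82, 12, 48, 92, 96]

Partitioned: [83, 90, 62, 82, 12, 48, 92, 96]


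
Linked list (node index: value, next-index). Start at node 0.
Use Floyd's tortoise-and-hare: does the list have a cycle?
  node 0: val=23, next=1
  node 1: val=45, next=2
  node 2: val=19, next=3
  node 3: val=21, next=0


Floyd's tortoise (slow, +1) and hare (fast, +2):
  init: slow=0, fast=0
  step 1: slow=1, fast=2
  step 2: slow=2, fast=0
  step 3: slow=3, fast=2
  step 4: slow=0, fast=0
  slow == fast at node 0: cycle detected

Cycle: yes


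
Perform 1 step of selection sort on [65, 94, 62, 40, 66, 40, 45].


Initial: [65, 94, 62, 40, 66, 40, 45]
Step 1: min=40 at 3
  Swap: [40, 94, 62, 65, 66, 40, 45]

After 1 step: [40, 94, 62, 65, 66, 40, 45]
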